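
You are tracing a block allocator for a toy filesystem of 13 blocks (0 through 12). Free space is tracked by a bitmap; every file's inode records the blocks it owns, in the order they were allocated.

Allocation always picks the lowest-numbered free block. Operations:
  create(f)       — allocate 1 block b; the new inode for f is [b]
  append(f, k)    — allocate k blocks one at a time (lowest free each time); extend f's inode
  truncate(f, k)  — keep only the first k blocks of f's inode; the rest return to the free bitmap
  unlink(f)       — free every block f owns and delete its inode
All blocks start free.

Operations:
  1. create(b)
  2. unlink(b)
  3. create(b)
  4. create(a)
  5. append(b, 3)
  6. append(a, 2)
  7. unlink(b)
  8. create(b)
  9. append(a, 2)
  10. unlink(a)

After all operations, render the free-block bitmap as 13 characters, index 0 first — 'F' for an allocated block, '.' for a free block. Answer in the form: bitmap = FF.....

after create(b) → b:[0]  free=[F............]
after unlink(b) →   free=[.............]
after create(b) → b:[0]  free=[F............]
after create(a) → a:[1], b:[0]  free=[FF...........]
after append(b, 3) → a:[1], b:[0, 2, 3, 4]  free=[FFFFF........]
after append(a, 2) → a:[1, 5, 6], b:[0, 2, 3, 4]  free=[FFFFFFF......]
after unlink(b) → a:[1, 5, 6]  free=[.F...FF......]
after create(b) → a:[1, 5, 6], b:[0]  free=[FF...FF......]
after append(a, 2) → a:[1, 5, 6, 2, 3], b:[0]  free=[FFFF.FF......]
after unlink(a) → b:[0]  free=[F............]

bitmap = F............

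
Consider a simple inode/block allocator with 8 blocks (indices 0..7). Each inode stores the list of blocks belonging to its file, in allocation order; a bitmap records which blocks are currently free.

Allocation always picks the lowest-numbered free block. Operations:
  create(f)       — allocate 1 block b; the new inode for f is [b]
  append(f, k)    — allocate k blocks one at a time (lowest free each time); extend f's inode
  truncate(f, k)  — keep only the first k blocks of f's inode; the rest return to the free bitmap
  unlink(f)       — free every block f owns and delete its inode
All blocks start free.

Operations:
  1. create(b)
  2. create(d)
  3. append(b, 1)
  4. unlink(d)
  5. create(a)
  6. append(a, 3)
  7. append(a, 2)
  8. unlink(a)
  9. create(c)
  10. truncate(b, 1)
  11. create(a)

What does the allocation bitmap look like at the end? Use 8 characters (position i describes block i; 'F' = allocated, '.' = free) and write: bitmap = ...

bitmap = FFF.....

[1] create(b) — b=0 (map F.......)
[2] create(d) — b=0 d=1 (map FF......)
[3] append(b, 1) — b=0,2 d=1 (map FFF.....)
[4] unlink(d) — b=0,2 (map F.F.....)
[5] create(a) — a=1 b=0,2 (map FFF.....)
[6] append(a, 3) — a=1,3,4,5 b=0,2 (map FFFFFF..)
[7] append(a, 2) — a=1,3,4,5,6,7 b=0,2 (map FFFFFFFF)
[8] unlink(a) — b=0,2 (map F.F.....)
[9] create(c) — b=0,2 c=1 (map FFF.....)
[10] truncate(b, 1) — b=0 c=1 (map FF......)
[11] create(a) — a=2 b=0 c=1 (map FFF.....)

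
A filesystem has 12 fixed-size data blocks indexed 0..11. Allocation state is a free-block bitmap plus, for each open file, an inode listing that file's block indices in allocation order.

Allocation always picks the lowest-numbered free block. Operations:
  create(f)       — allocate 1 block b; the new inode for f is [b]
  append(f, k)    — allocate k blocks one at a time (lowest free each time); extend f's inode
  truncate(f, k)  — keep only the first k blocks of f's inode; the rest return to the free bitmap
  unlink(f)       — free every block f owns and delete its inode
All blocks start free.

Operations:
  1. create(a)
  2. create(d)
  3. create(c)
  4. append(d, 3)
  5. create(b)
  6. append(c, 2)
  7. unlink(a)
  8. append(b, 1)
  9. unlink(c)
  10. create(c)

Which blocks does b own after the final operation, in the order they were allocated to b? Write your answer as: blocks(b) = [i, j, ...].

blocks(b) = [6, 0]

[1] create(a) — a=0 (map F...........)
[2] create(d) — a=0 d=1 (map FF..........)
[3] create(c) — a=0 c=2 d=1 (map FFF.........)
[4] append(d, 3) — a=0 c=2 d=1,3,4,5 (map FFFFFF......)
[5] create(b) — a=0 b=6 c=2 d=1,3,4,5 (map FFFFFFF.....)
[6] append(c, 2) — a=0 b=6 c=2,7,8 d=1,3,4,5 (map FFFFFFFFF...)
[7] unlink(a) — b=6 c=2,7,8 d=1,3,4,5 (map .FFFFFFFF...)
[8] append(b, 1) — b=6,0 c=2,7,8 d=1,3,4,5 (map FFFFFFFFF...)
[9] unlink(c) — b=6,0 d=1,3,4,5 (map FF.FFFF.....)
[10] create(c) — b=6,0 c=2 d=1,3,4,5 (map FFFFFFF.....)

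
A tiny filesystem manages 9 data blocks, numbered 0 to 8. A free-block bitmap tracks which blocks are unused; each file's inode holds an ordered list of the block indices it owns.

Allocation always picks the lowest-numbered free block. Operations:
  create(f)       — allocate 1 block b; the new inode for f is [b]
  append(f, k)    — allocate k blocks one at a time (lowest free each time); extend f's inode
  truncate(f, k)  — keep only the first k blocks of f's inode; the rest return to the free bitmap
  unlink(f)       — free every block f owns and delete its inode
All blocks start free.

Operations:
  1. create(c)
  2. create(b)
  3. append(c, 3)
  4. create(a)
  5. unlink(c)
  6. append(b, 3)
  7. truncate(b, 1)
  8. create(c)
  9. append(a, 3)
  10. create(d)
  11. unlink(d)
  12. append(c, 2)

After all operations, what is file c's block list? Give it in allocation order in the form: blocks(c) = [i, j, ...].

create(c): bitmap=F........ | c=[0]
create(b): bitmap=FF....... | b=[1] c=[0]
append(c, 3): bitmap=FFFFF.... | b=[1] c=[0, 2, 3, 4]
create(a): bitmap=FFFFFF... | a=[5] b=[1] c=[0, 2, 3, 4]
unlink(c): bitmap=.F...F... | a=[5] b=[1]
append(b, 3): bitmap=FFFF.F... | a=[5] b=[1, 0, 2, 3]
truncate(b, 1): bitmap=.F...F... | a=[5] b=[1]
create(c): bitmap=FF...F... | a=[5] b=[1] c=[0]
append(a, 3): bitmap=FFFFFF... | a=[5, 2, 3, 4] b=[1] c=[0]
create(d): bitmap=FFFFFFF.. | a=[5, 2, 3, 4] b=[1] c=[0] d=[6]
unlink(d): bitmap=FFFFFF... | a=[5, 2, 3, 4] b=[1] c=[0]
append(c, 2): bitmap=FFFFFFFF. | a=[5, 2, 3, 4] b=[1] c=[0, 6, 7]

blocks(c) = [0, 6, 7]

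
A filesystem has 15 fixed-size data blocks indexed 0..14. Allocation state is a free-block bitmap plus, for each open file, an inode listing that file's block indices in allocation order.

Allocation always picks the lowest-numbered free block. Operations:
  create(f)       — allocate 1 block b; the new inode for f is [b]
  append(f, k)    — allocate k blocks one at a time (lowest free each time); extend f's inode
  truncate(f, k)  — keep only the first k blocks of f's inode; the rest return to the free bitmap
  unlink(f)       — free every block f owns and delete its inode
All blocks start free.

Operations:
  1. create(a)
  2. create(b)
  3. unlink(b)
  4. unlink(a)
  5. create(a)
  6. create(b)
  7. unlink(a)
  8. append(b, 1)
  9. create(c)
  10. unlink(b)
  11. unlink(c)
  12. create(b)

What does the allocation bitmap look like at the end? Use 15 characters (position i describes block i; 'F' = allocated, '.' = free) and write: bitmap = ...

create(a): bitmap=F.............. | a=[0]
create(b): bitmap=FF............. | a=[0] b=[1]
unlink(b): bitmap=F.............. | a=[0]
unlink(a): bitmap=............... | 
create(a): bitmap=F.............. | a=[0]
create(b): bitmap=FF............. | a=[0] b=[1]
unlink(a): bitmap=.F............. | b=[1]
append(b, 1): bitmap=FF............. | b=[1, 0]
create(c): bitmap=FFF............ | b=[1, 0] c=[2]
unlink(b): bitmap=..F............ | c=[2]
unlink(c): bitmap=............... | 
create(b): bitmap=F.............. | b=[0]

bitmap = F..............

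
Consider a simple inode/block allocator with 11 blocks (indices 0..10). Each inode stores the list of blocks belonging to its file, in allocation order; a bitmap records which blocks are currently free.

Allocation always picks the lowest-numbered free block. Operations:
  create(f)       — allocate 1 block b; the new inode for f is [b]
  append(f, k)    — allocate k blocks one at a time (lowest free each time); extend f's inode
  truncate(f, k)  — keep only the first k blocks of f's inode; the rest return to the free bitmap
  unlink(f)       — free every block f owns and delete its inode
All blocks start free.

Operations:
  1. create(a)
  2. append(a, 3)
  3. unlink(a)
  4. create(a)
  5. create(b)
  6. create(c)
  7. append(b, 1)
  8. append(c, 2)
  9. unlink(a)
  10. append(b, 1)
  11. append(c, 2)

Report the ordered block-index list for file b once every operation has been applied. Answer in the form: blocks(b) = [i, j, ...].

create(a): bitmap=F.......... | a=[0]
append(a, 3): bitmap=FFFF....... | a=[0, 1, 2, 3]
unlink(a): bitmap=........... | 
create(a): bitmap=F.......... | a=[0]
create(b): bitmap=FF......... | a=[0] b=[1]
create(c): bitmap=FFF........ | a=[0] b=[1] c=[2]
append(b, 1): bitmap=FFFF....... | a=[0] b=[1, 3] c=[2]
append(c, 2): bitmap=FFFFFF..... | a=[0] b=[1, 3] c=[2, 4, 5]
unlink(a): bitmap=.FFFFF..... | b=[1, 3] c=[2, 4, 5]
append(b, 1): bitmap=FFFFFF..... | b=[1, 3, 0] c=[2, 4, 5]
append(c, 2): bitmap=FFFFFFFF... | b=[1, 3, 0] c=[2, 4, 5, 6, 7]

blocks(b) = [1, 3, 0]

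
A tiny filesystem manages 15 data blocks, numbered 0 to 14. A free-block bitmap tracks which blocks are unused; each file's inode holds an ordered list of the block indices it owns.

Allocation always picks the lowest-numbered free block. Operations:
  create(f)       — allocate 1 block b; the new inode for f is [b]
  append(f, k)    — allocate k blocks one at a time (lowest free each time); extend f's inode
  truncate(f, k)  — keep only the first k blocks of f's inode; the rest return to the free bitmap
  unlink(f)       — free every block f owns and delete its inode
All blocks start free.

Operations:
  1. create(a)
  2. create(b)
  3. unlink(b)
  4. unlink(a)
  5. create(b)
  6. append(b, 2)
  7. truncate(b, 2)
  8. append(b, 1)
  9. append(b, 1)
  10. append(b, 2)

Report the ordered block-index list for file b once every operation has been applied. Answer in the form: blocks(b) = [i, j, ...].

blocks(b) = [0, 1, 2, 3, 4, 5]

after create(a) → a:[0]  free=[F..............]
after create(b) → a:[0], b:[1]  free=[FF.............]
after unlink(b) → a:[0]  free=[F..............]
after unlink(a) →   free=[...............]
after create(b) → b:[0]  free=[F..............]
after append(b, 2) → b:[0, 1, 2]  free=[FFF............]
after truncate(b, 2) → b:[0, 1]  free=[FF.............]
after append(b, 1) → b:[0, 1, 2]  free=[FFF............]
after append(b, 1) → b:[0, 1, 2, 3]  free=[FFFF...........]
after append(b, 2) → b:[0, 1, 2, 3, 4, 5]  free=[FFFFFF.........]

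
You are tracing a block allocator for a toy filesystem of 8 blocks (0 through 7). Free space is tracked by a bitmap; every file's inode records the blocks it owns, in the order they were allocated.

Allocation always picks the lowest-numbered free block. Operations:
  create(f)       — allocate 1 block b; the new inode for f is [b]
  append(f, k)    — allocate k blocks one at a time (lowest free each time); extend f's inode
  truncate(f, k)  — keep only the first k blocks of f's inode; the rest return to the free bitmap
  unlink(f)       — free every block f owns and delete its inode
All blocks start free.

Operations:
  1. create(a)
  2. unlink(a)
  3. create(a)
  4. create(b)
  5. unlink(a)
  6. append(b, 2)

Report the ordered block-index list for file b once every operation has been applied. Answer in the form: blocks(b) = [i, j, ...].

blocks(b) = [1, 0, 2]

create(a): bitmap=F....... | a=[0]
unlink(a): bitmap=........ | 
create(a): bitmap=F....... | a=[0]
create(b): bitmap=FF...... | a=[0] b=[1]
unlink(a): bitmap=.F...... | b=[1]
append(b, 2): bitmap=FFF..... | b=[1, 0, 2]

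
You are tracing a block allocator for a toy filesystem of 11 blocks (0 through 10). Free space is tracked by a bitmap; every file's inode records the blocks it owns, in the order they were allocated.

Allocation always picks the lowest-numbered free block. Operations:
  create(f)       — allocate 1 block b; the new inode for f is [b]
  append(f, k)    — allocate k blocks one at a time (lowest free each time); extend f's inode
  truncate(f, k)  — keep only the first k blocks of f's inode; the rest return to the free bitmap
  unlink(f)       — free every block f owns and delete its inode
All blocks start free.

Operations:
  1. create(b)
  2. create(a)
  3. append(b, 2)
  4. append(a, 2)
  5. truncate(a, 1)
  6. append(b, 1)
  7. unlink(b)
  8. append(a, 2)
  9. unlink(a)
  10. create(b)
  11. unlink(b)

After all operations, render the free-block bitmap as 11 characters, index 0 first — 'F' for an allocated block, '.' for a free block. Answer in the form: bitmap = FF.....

  1. create(b)  ⇒  F..........  {b→[0]}
  2. create(a)  ⇒  FF.........  {a→[1]; b→[0]}
  3. append(b, 2)  ⇒  FFFF.......  {a→[1]; b→[0, 2, 3]}
  4. append(a, 2)  ⇒  FFFFFF.....  {a→[1, 4, 5]; b→[0, 2, 3]}
  5. truncate(a, 1)  ⇒  FFFF.......  {a→[1]; b→[0, 2, 3]}
  6. append(b, 1)  ⇒  FFFFF......  {a→[1]; b→[0, 2, 3, 4]}
  7. unlink(b)  ⇒  .F.........  {a→[1]}
  8. append(a, 2)  ⇒  FFF........  {a→[1, 0, 2]}
  9. unlink(a)  ⇒  ...........  {}
  10. create(b)  ⇒  F..........  {b→[0]}
  11. unlink(b)  ⇒  ...........  {}

bitmap = ...........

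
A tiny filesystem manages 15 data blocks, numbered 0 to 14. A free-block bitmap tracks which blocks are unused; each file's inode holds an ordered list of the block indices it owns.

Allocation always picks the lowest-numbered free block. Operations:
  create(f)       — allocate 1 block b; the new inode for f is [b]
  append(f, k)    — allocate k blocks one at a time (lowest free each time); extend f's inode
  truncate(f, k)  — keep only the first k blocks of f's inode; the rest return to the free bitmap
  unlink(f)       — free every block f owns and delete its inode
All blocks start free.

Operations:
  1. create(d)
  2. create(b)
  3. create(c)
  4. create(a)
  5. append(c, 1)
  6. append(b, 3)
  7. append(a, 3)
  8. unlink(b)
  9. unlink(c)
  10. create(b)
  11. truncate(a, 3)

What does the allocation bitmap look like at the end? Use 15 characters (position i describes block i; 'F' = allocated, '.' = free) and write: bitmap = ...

  1. create(d)  ⇒  F..............  {d→[0]}
  2. create(b)  ⇒  FF.............  {b→[1]; d→[0]}
  3. create(c)  ⇒  FFF............  {b→[1]; c→[2]; d→[0]}
  4. create(a)  ⇒  FFFF...........  {a→[3]; b→[1]; c→[2]; d→[0]}
  5. append(c, 1)  ⇒  FFFFF..........  {a→[3]; b→[1]; c→[2, 4]; d→[0]}
  6. append(b, 3)  ⇒  FFFFFFFF.......  {a→[3]; b→[1, 5, 6, 7]; c→[2, 4]; d→[0]}
  7. append(a, 3)  ⇒  FFFFFFFFFFF....  {a→[3, 8, 9, 10]; b→[1, 5, 6, 7]; c→[2, 4]; d→[0]}
  8. unlink(b)  ⇒  F.FFF...FFF....  {a→[3, 8, 9, 10]; c→[2, 4]; d→[0]}
  9. unlink(c)  ⇒  F..F....FFF....  {a→[3, 8, 9, 10]; d→[0]}
  10. create(b)  ⇒  FF.F....FFF....  {a→[3, 8, 9, 10]; b→[1]; d→[0]}
  11. truncate(a, 3)  ⇒  FF.F....FF.....  {a→[3, 8, 9]; b→[1]; d→[0]}

bitmap = FF.F....FF.....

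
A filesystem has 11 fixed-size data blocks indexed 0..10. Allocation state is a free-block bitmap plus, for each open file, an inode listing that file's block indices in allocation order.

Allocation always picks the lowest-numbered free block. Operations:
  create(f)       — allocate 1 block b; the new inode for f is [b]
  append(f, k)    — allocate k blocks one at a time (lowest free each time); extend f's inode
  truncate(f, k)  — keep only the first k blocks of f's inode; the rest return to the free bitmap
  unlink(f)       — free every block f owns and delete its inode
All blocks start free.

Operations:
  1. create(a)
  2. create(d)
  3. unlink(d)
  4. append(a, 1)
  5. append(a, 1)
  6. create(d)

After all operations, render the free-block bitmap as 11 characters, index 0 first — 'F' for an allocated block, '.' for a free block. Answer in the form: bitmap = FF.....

bitmap = FFFF.......

create(a): bitmap=F.......... | a=[0]
create(d): bitmap=FF......... | a=[0] d=[1]
unlink(d): bitmap=F.......... | a=[0]
append(a, 1): bitmap=FF......... | a=[0, 1]
append(a, 1): bitmap=FFF........ | a=[0, 1, 2]
create(d): bitmap=FFFF....... | a=[0, 1, 2] d=[3]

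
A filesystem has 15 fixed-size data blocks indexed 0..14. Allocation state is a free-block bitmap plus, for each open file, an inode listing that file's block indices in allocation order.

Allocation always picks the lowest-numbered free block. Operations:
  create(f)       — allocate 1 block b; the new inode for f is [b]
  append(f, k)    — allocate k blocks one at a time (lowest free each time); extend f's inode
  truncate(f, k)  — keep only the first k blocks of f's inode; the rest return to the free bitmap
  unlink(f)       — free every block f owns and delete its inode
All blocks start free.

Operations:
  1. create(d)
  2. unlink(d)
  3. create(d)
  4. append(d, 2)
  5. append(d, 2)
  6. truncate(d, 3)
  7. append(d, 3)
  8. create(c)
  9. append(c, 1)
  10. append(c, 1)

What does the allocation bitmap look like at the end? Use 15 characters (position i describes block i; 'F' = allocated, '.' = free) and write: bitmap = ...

  1. create(d)  ⇒  F..............  {d→[0]}
  2. unlink(d)  ⇒  ...............  {}
  3. create(d)  ⇒  F..............  {d→[0]}
  4. append(d, 2)  ⇒  FFF............  {d→[0, 1, 2]}
  5. append(d, 2)  ⇒  FFFFF..........  {d→[0, 1, 2, 3, 4]}
  6. truncate(d, 3)  ⇒  FFF............  {d→[0, 1, 2]}
  7. append(d, 3)  ⇒  FFFFFF.........  {d→[0, 1, 2, 3, 4, 5]}
  8. create(c)  ⇒  FFFFFFF........  {c→[6]; d→[0, 1, 2, 3, 4, 5]}
  9. append(c, 1)  ⇒  FFFFFFFF.......  {c→[6, 7]; d→[0, 1, 2, 3, 4, 5]}
  10. append(c, 1)  ⇒  FFFFFFFFF......  {c→[6, 7, 8]; d→[0, 1, 2, 3, 4, 5]}

bitmap = FFFFFFFFF......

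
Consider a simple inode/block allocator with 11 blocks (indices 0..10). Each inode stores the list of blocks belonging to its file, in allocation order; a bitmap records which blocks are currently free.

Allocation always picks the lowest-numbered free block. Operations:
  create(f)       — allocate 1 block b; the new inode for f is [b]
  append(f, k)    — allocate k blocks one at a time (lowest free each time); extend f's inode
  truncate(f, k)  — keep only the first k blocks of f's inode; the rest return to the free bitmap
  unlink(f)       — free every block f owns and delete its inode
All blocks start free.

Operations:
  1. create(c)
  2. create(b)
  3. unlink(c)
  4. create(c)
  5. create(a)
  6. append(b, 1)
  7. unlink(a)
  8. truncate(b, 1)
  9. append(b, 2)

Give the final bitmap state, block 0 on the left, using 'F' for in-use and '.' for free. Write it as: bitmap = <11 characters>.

[1] create(c) — c=0 (map F..........)
[2] create(b) — b=1 c=0 (map FF.........)
[3] unlink(c) — b=1 (map .F.........)
[4] create(c) — b=1 c=0 (map FF.........)
[5] create(a) — a=2 b=1 c=0 (map FFF........)
[6] append(b, 1) — a=2 b=1,3 c=0 (map FFFF.......)
[7] unlink(a) — b=1,3 c=0 (map FF.F.......)
[8] truncate(b, 1) — b=1 c=0 (map FF.........)
[9] append(b, 2) — b=1,2,3 c=0 (map FFFF.......)

bitmap = FFFF.......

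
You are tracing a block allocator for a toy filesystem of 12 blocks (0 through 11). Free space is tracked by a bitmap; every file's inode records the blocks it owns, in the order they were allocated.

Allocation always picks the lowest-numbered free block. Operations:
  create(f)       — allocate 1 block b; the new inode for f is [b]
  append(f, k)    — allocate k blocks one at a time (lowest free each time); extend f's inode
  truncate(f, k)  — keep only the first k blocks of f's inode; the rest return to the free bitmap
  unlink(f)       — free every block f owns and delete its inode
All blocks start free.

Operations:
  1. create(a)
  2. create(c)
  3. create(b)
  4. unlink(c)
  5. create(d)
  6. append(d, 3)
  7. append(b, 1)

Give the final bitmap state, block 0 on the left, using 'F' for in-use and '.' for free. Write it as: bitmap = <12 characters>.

create(a): bitmap=F........... | a=[0]
create(c): bitmap=FF.......... | a=[0] c=[1]
create(b): bitmap=FFF......... | a=[0] b=[2] c=[1]
unlink(c): bitmap=F.F......... | a=[0] b=[2]
create(d): bitmap=FFF......... | a=[0] b=[2] d=[1]
append(d, 3): bitmap=FFFFFF...... | a=[0] b=[2] d=[1, 3, 4, 5]
append(b, 1): bitmap=FFFFFFF..... | a=[0] b=[2, 6] d=[1, 3, 4, 5]

bitmap = FFFFFFF.....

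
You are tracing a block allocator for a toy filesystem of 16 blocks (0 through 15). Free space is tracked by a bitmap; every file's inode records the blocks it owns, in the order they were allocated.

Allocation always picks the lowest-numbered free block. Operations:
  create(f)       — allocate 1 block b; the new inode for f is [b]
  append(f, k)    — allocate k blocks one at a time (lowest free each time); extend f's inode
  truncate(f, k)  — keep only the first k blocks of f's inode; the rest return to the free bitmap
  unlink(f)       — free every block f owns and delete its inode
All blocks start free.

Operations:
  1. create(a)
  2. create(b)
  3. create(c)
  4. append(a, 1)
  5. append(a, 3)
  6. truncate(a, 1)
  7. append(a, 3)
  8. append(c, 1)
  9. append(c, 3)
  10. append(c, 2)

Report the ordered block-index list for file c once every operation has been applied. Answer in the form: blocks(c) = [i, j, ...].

blocks(c) = [2, 6, 7, 8, 9, 10, 11]

[1] create(a) — a=0 (map F...............)
[2] create(b) — a=0 b=1 (map FF..............)
[3] create(c) — a=0 b=1 c=2 (map FFF.............)
[4] append(a, 1) — a=0,3 b=1 c=2 (map FFFF............)
[5] append(a, 3) — a=0,3,4,5,6 b=1 c=2 (map FFFFFFF.........)
[6] truncate(a, 1) — a=0 b=1 c=2 (map FFF.............)
[7] append(a, 3) — a=0,3,4,5 b=1 c=2 (map FFFFFF..........)
[8] append(c, 1) — a=0,3,4,5 b=1 c=2,6 (map FFFFFFF.........)
[9] append(c, 3) — a=0,3,4,5 b=1 c=2,6,7,8,9 (map FFFFFFFFFF......)
[10] append(c, 2) — a=0,3,4,5 b=1 c=2,6,7,8,9,10,11 (map FFFFFFFFFFFF....)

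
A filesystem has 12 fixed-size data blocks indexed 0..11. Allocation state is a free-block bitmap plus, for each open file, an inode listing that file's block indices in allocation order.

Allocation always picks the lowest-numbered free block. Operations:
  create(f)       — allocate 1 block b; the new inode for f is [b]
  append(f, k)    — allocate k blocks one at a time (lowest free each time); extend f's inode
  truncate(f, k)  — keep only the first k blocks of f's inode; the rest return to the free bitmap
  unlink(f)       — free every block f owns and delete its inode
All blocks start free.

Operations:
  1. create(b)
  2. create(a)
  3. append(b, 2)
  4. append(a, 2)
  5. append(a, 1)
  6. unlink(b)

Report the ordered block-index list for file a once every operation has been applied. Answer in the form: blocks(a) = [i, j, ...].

blocks(a) = [1, 4, 5, 6]

after create(b) → b:[0]  free=[F...........]
after create(a) → a:[1], b:[0]  free=[FF..........]
after append(b, 2) → a:[1], b:[0, 2, 3]  free=[FFFF........]
after append(a, 2) → a:[1, 4, 5], b:[0, 2, 3]  free=[FFFFFF......]
after append(a, 1) → a:[1, 4, 5, 6], b:[0, 2, 3]  free=[FFFFFFF.....]
after unlink(b) → a:[1, 4, 5, 6]  free=[.F..FFF.....]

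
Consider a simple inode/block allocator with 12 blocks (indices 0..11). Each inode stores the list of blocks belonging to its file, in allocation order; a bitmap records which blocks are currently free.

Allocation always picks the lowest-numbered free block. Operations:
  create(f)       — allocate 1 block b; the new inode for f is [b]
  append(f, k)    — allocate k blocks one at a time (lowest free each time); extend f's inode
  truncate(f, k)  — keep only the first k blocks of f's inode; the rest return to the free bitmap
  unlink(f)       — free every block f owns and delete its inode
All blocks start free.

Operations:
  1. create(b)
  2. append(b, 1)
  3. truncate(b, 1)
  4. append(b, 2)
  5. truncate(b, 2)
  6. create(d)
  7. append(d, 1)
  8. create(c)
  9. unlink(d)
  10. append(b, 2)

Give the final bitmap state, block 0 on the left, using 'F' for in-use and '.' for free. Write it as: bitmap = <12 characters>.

  1. create(b)  ⇒  F...........  {b→[0]}
  2. append(b, 1)  ⇒  FF..........  {b→[0, 1]}
  3. truncate(b, 1)  ⇒  F...........  {b→[0]}
  4. append(b, 2)  ⇒  FFF.........  {b→[0, 1, 2]}
  5. truncate(b, 2)  ⇒  FF..........  {b→[0, 1]}
  6. create(d)  ⇒  FFF.........  {b→[0, 1]; d→[2]}
  7. append(d, 1)  ⇒  FFFF........  {b→[0, 1]; d→[2, 3]}
  8. create(c)  ⇒  FFFFF.......  {b→[0, 1]; c→[4]; d→[2, 3]}
  9. unlink(d)  ⇒  FF..F.......  {b→[0, 1]; c→[4]}
  10. append(b, 2)  ⇒  FFFFF.......  {b→[0, 1, 2, 3]; c→[4]}

bitmap = FFFFF.......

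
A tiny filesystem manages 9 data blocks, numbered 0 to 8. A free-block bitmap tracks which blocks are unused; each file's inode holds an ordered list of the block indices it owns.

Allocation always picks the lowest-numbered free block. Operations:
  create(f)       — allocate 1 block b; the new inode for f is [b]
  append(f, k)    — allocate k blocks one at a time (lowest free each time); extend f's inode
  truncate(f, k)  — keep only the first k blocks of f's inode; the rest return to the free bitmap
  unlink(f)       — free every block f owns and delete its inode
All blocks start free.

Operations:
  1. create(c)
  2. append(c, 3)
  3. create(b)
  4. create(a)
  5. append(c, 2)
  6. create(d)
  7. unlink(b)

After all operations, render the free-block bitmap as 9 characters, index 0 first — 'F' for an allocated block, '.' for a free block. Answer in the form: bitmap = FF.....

bitmap = FFFF.FFFF

  1. create(c)  ⇒  F........  {c→[0]}
  2. append(c, 3)  ⇒  FFFF.....  {c→[0, 1, 2, 3]}
  3. create(b)  ⇒  FFFFF....  {b→[4]; c→[0, 1, 2, 3]}
  4. create(a)  ⇒  FFFFFF...  {a→[5]; b→[4]; c→[0, 1, 2, 3]}
  5. append(c, 2)  ⇒  FFFFFFFF.  {a→[5]; b→[4]; c→[0, 1, 2, 3, 6, 7]}
  6. create(d)  ⇒  FFFFFFFFF  {a→[5]; b→[4]; c→[0, 1, 2, 3, 6, 7]; d→[8]}
  7. unlink(b)  ⇒  FFFF.FFFF  {a→[5]; c→[0, 1, 2, 3, 6, 7]; d→[8]}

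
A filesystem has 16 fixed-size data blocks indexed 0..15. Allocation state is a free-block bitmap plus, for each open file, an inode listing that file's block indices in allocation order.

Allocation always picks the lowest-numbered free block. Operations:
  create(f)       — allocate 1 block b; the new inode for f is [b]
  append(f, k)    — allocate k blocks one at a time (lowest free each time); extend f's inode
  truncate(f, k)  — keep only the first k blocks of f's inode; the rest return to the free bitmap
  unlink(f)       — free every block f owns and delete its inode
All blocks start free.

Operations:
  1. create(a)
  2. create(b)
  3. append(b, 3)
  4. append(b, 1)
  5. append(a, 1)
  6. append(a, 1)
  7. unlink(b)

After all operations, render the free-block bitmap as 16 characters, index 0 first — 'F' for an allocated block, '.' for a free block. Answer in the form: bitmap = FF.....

create(a): bitmap=F............... | a=[0]
create(b): bitmap=FF.............. | a=[0] b=[1]
append(b, 3): bitmap=FFFFF........... | a=[0] b=[1, 2, 3, 4]
append(b, 1): bitmap=FFFFFF.......... | a=[0] b=[1, 2, 3, 4, 5]
append(a, 1): bitmap=FFFFFFF......... | a=[0, 6] b=[1, 2, 3, 4, 5]
append(a, 1): bitmap=FFFFFFFF........ | a=[0, 6, 7] b=[1, 2, 3, 4, 5]
unlink(b): bitmap=F.....FF........ | a=[0, 6, 7]

bitmap = F.....FF........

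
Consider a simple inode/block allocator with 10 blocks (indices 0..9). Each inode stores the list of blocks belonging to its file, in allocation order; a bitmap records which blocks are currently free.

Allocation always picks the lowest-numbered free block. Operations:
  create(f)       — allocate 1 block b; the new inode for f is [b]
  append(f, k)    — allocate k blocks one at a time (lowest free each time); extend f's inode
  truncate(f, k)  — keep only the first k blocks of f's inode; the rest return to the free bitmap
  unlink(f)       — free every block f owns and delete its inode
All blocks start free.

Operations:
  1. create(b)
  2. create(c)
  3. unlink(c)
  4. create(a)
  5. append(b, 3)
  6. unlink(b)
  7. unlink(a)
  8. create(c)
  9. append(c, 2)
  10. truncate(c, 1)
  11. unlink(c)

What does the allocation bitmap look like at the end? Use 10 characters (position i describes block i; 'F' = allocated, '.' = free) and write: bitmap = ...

  1. create(b)  ⇒  F.........  {b→[0]}
  2. create(c)  ⇒  FF........  {b→[0]; c→[1]}
  3. unlink(c)  ⇒  F.........  {b→[0]}
  4. create(a)  ⇒  FF........  {a→[1]; b→[0]}
  5. append(b, 3)  ⇒  FFFFF.....  {a→[1]; b→[0, 2, 3, 4]}
  6. unlink(b)  ⇒  .F........  {a→[1]}
  7. unlink(a)  ⇒  ..........  {}
  8. create(c)  ⇒  F.........  {c→[0]}
  9. append(c, 2)  ⇒  FFF.......  {c→[0, 1, 2]}
  10. truncate(c, 1)  ⇒  F.........  {c→[0]}
  11. unlink(c)  ⇒  ..........  {}

bitmap = ..........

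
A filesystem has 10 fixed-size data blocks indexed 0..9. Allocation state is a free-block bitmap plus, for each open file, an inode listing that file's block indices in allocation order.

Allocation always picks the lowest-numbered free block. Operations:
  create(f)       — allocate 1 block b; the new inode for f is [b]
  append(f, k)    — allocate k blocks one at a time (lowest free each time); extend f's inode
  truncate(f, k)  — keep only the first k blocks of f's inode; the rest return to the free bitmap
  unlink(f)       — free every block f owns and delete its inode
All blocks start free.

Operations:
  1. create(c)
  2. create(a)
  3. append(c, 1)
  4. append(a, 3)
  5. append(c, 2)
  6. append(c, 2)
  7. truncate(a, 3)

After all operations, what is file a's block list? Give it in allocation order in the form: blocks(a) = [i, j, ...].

blocks(a) = [1, 3, 4]

  1. create(c)  ⇒  F.........  {c→[0]}
  2. create(a)  ⇒  FF........  {a→[1]; c→[0]}
  3. append(c, 1)  ⇒  FFF.......  {a→[1]; c→[0, 2]}
  4. append(a, 3)  ⇒  FFFFFF....  {a→[1, 3, 4, 5]; c→[0, 2]}
  5. append(c, 2)  ⇒  FFFFFFFF..  {a→[1, 3, 4, 5]; c→[0, 2, 6, 7]}
  6. append(c, 2)  ⇒  FFFFFFFFFF  {a→[1, 3, 4, 5]; c→[0, 2, 6, 7, 8, 9]}
  7. truncate(a, 3)  ⇒  FFFFF.FFFF  {a→[1, 3, 4]; c→[0, 2, 6, 7, 8, 9]}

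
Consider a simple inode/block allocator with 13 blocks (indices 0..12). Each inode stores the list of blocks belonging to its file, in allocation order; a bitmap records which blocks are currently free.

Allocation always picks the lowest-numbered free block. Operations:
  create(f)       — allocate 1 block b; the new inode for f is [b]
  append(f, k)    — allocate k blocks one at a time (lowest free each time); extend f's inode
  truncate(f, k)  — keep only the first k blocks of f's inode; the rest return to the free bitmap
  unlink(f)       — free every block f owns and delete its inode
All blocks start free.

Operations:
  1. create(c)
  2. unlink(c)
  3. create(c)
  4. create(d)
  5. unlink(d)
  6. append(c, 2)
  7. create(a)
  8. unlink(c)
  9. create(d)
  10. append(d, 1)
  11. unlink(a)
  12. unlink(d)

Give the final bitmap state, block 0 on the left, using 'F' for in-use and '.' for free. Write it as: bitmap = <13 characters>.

bitmap = .............

after create(c) → c:[0]  free=[F............]
after unlink(c) →   free=[.............]
after create(c) → c:[0]  free=[F............]
after create(d) → c:[0], d:[1]  free=[FF...........]
after unlink(d) → c:[0]  free=[F............]
after append(c, 2) → c:[0, 1, 2]  free=[FFF..........]
after create(a) → a:[3], c:[0, 1, 2]  free=[FFFF.........]
after unlink(c) → a:[3]  free=[...F.........]
after create(d) → a:[3], d:[0]  free=[F..F.........]
after append(d, 1) → a:[3], d:[0, 1]  free=[FF.F.........]
after unlink(a) → d:[0, 1]  free=[FF...........]
after unlink(d) →   free=[.............]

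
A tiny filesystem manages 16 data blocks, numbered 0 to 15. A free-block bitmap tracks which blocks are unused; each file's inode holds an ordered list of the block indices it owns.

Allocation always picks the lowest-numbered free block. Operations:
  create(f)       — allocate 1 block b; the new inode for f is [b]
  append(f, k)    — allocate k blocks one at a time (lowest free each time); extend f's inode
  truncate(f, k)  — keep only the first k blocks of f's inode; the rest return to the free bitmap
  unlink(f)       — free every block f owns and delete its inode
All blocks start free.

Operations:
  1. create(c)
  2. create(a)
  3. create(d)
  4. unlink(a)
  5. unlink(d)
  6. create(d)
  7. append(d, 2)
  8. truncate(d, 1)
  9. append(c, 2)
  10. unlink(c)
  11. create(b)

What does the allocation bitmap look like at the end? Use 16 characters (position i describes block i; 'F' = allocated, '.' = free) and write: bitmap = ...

[1] create(c) — c=0 (map F...............)
[2] create(a) — a=1 c=0 (map FF..............)
[3] create(d) — a=1 c=0 d=2 (map FFF.............)
[4] unlink(a) — c=0 d=2 (map F.F.............)
[5] unlink(d) — c=0 (map F...............)
[6] create(d) — c=0 d=1 (map FF..............)
[7] append(d, 2) — c=0 d=1,2,3 (map FFFF............)
[8] truncate(d, 1) — c=0 d=1 (map FF..............)
[9] append(c, 2) — c=0,2,3 d=1 (map FFFF............)
[10] unlink(c) — d=1 (map .F..............)
[11] create(b) — b=0 d=1 (map FF..............)

bitmap = FF..............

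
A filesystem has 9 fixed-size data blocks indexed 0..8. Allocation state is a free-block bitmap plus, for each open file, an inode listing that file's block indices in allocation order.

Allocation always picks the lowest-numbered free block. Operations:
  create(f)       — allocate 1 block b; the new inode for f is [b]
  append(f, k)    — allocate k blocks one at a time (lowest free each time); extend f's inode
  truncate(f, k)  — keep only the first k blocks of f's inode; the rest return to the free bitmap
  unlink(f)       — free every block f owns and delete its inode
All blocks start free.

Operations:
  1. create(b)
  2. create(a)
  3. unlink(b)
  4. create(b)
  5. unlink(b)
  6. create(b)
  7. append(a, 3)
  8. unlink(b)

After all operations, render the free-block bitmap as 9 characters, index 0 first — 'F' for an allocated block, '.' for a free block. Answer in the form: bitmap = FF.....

create(b): bitmap=F........ | b=[0]
create(a): bitmap=FF....... | a=[1] b=[0]
unlink(b): bitmap=.F....... | a=[1]
create(b): bitmap=FF....... | a=[1] b=[0]
unlink(b): bitmap=.F....... | a=[1]
create(b): bitmap=FF....... | a=[1] b=[0]
append(a, 3): bitmap=FFFFF.... | a=[1, 2, 3, 4] b=[0]
unlink(b): bitmap=.FFFF.... | a=[1, 2, 3, 4]

bitmap = .FFFF....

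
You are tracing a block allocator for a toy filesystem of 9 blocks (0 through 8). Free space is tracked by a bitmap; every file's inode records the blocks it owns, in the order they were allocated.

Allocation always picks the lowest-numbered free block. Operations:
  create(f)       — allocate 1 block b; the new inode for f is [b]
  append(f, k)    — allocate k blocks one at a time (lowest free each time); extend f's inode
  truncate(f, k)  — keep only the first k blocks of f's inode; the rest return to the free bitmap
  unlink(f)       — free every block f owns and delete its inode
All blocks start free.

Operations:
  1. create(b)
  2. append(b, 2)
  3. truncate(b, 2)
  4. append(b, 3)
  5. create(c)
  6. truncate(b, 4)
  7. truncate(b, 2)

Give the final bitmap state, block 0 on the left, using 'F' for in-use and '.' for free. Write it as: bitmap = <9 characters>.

bitmap = FF...F...

[1] create(b) — b=0 (map F........)
[2] append(b, 2) — b=0,1,2 (map FFF......)
[3] truncate(b, 2) — b=0,1 (map FF.......)
[4] append(b, 3) — b=0,1,2,3,4 (map FFFFF....)
[5] create(c) — b=0,1,2,3,4 c=5 (map FFFFFF...)
[6] truncate(b, 4) — b=0,1,2,3 c=5 (map FFFF.F...)
[7] truncate(b, 2) — b=0,1 c=5 (map FF...F...)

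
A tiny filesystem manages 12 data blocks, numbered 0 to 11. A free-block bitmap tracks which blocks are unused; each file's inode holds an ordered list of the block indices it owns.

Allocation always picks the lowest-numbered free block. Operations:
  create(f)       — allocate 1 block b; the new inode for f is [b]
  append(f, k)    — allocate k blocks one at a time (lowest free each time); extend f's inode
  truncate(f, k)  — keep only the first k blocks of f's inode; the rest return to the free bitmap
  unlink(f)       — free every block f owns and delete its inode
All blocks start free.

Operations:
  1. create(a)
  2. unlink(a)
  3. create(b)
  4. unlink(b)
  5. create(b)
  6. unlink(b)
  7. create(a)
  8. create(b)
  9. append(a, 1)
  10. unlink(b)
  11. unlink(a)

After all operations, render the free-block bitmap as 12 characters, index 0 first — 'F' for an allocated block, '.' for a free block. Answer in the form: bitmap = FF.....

bitmap = ............

[1] create(a) — a=0 (map F...........)
[2] unlink(a) —  (map ............)
[3] create(b) — b=0 (map F...........)
[4] unlink(b) —  (map ............)
[5] create(b) — b=0 (map F...........)
[6] unlink(b) —  (map ............)
[7] create(a) — a=0 (map F...........)
[8] create(b) — a=0 b=1 (map FF..........)
[9] append(a, 1) — a=0,2 b=1 (map FFF.........)
[10] unlink(b) — a=0,2 (map F.F.........)
[11] unlink(a) —  (map ............)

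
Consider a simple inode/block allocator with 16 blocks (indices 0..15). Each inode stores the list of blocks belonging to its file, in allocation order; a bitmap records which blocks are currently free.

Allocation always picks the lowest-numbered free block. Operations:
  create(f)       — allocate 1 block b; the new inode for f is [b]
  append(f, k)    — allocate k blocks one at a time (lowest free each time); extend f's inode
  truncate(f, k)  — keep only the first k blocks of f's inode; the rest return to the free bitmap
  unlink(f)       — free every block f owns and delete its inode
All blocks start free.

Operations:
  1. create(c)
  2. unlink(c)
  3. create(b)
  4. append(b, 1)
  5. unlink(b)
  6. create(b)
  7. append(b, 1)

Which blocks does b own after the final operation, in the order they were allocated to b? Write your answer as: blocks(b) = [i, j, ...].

blocks(b) = [0, 1]

[1] create(c) — c=0 (map F...............)
[2] unlink(c) —  (map ................)
[3] create(b) — b=0 (map F...............)
[4] append(b, 1) — b=0,1 (map FF..............)
[5] unlink(b) —  (map ................)
[6] create(b) — b=0 (map F...............)
[7] append(b, 1) — b=0,1 (map FF..............)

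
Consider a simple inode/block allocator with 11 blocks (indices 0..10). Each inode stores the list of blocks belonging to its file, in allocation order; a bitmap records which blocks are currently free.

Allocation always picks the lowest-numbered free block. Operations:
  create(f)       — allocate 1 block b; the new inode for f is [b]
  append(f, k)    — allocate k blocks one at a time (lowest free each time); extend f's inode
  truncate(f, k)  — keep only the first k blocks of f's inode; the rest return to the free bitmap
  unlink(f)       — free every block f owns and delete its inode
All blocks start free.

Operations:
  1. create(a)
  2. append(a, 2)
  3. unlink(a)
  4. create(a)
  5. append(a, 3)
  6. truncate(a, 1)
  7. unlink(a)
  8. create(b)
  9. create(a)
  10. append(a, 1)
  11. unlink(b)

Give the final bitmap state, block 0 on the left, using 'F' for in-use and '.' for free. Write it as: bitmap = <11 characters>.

bitmap = .FF........

create(a): bitmap=F.......... | a=[0]
append(a, 2): bitmap=FFF........ | a=[0, 1, 2]
unlink(a): bitmap=........... | 
create(a): bitmap=F.......... | a=[0]
append(a, 3): bitmap=FFFF....... | a=[0, 1, 2, 3]
truncate(a, 1): bitmap=F.......... | a=[0]
unlink(a): bitmap=........... | 
create(b): bitmap=F.......... | b=[0]
create(a): bitmap=FF......... | a=[1] b=[0]
append(a, 1): bitmap=FFF........ | a=[1, 2] b=[0]
unlink(b): bitmap=.FF........ | a=[1, 2]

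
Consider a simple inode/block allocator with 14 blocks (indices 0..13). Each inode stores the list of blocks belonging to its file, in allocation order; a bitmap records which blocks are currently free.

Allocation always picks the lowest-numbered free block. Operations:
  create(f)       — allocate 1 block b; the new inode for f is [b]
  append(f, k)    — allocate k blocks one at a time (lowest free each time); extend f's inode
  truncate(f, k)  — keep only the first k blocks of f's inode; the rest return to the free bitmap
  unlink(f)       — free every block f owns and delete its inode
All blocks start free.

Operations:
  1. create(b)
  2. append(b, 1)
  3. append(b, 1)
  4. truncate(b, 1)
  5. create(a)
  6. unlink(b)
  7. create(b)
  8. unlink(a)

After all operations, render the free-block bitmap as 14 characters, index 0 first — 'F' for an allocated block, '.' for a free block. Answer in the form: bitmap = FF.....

bitmap = F.............

  1. create(b)  ⇒  F.............  {b→[0]}
  2. append(b, 1)  ⇒  FF............  {b→[0, 1]}
  3. append(b, 1)  ⇒  FFF...........  {b→[0, 1, 2]}
  4. truncate(b, 1)  ⇒  F.............  {b→[0]}
  5. create(a)  ⇒  FF............  {a→[1]; b→[0]}
  6. unlink(b)  ⇒  .F............  {a→[1]}
  7. create(b)  ⇒  FF............  {a→[1]; b→[0]}
  8. unlink(a)  ⇒  F.............  {b→[0]}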